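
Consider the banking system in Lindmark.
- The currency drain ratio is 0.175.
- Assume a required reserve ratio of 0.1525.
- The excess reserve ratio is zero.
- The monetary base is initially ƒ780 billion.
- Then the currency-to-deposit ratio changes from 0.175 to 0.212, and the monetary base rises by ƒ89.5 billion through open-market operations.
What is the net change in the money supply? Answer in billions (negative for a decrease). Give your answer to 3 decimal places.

ƒ92.704 billion

Before: m₁ = (1 + 0.175) / (0.1525 + 0.175) ≈ 3.5877863, MB₁ = 780, so M₁ = 3.5877863 × 780 ≈ 2798.4733 billion.
After: m₂ = (1 + 0.212) / (0.1525 + 0.212) ≈ 3.3251029, MB₂ = 780 + 89.5 = 869.5, so M₂ = 3.3251029 × 869.5 ≈ 2891.177 billion.
ΔM = M₂ − M₁ = 2891.177 − 2798.4733 = 92.7037 billion.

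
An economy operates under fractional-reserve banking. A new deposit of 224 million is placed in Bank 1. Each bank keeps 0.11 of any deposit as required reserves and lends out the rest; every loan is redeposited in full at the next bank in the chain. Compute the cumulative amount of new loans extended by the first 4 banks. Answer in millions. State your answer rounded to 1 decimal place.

Bank i lends (1 − rr)^i of the original deposit: Bank 1 lends 224·0.8900 = 199.3600, Bank 2 lends 224·0.8900² = 177.4304, and so on.
Summing a geometric series: total = 224·[0.8900·(1 − 0.8900^4) / (1 − 0.8900)] ≈ 675.2461 million.

675.2 million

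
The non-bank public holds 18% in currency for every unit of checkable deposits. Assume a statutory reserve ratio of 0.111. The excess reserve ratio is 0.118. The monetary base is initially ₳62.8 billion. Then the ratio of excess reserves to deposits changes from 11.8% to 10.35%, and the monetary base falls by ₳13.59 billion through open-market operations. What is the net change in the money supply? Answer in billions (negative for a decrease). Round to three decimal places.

-33.990 billion

Before: m₁ = (1 + 0.18) / (0.111 + 0.118 + 0.18) ≈ 2.885086, MB₁ = 62.8, so M₁ = 2.885086 × 62.8 ≈ 181.1834 billion.
After: m₂ = (1 + 0.18) / (0.111 + 0.1035 + 0.18) ≈ 2.991128, MB₂ = 62.8 − 13.59 = 49.21, so M₂ = 2.991128 × 49.21 ≈ 147.1934 billion.
ΔM = M₂ − M₁ = 147.1934 − 181.1834 = -33.99 billion.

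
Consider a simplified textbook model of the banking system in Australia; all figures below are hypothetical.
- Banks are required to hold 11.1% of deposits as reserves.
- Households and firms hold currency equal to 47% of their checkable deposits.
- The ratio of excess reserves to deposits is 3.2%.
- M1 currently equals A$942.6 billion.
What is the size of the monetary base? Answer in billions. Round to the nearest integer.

A$393 billion

The money multiplier is m = (1 + c) / (rr + e + c) = (1 + 0.47) / (0.111 + 0.032 + 0.47) ≈ 2.3980.
MB = M / m = 942.6 / 2.3980 ≈ 393.0776 billion.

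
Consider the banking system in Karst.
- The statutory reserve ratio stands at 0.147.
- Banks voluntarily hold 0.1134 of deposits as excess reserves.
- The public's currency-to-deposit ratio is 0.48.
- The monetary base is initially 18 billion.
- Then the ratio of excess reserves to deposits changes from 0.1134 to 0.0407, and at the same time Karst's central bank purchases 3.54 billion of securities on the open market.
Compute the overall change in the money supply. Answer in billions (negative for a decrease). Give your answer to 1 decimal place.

Before: m₁ = (1 + 0.48) / (0.147 + 0.1134 + 0.48) ≈ 1.9989, MB₁ = 18, so M₁ = 1.9989 × 18 = 35.9802 billion.
After: m₂ = (1 + 0.48) / (0.147 + 0.0407 + 0.48) ≈ 2.2166, MB₂ = 18 + 3.54 = 21.54, so M₂ = 2.2166 × 21.54 ≈ 47.7456 billion.
ΔM = M₂ − M₁ = 47.7456 − 35.9802 = 11.7654 billion.

11.8 billion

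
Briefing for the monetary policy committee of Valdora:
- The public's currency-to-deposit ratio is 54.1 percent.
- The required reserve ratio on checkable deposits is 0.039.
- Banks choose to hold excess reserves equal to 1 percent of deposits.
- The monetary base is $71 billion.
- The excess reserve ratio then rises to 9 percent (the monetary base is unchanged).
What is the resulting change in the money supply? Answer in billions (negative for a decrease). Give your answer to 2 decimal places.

Initially m₁ = (1 + 0.541) / (0.039 + 0.01 + 0.541) ≈ 2.61186, so M₁ = 2.61186 × 71 ≈ 185.4421 billion.
After the change m₂ = (1 + 0.541) / (0.039 + 0.09 + 0.541) = 2.3, so M₂ = 2.3 × 71 = 163.3 billion.
ΔM = M₂ − M₁ = 163.3 − 185.4421 = -22.1421 billion.

-22.14 billion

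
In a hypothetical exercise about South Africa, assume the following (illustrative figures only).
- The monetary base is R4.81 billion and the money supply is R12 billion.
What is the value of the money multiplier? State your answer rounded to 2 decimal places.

2.49

The money multiplier is m = M / MB = 12 / 4.81 ≈ 2.49480.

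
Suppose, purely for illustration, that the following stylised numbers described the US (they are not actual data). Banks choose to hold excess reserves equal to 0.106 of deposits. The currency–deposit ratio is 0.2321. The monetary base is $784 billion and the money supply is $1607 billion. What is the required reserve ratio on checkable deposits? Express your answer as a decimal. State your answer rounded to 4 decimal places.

Using m = M/MB = 1607/784 ≈ 2.049745. Since m = (1 + c)/(c + rr + e), the denominator satisfies c + rr + e = (1 + c)/m = (1 + 0.2321) / 2.049745 ≈ 0.601099.
With c = 0.2321 and e = 0.106, the required reserve ratio on checkable deposits is 0.601099 − 0.2321 − 0.106 = 0.262999.

0.2630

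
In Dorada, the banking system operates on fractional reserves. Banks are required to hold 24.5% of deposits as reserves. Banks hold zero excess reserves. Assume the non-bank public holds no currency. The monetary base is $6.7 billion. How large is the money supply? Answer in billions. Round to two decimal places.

$27.35 billion

With no currency drain or excess reserves, the money multiplier is m = 1/rr = 1/0.245 ≈ 4.0816.
Money supply M = m × MB = 4.0816 × 6.7 ≈ 27.3467 billion.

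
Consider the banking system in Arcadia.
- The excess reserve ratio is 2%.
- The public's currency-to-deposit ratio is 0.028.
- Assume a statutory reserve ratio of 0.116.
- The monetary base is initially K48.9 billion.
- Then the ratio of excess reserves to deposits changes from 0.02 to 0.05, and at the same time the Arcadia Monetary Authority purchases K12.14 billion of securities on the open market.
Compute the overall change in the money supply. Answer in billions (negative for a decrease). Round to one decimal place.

Before: m₁ = (1 + 0.028) / (0.116 + 0.02 + 0.028) ≈ 6.2683, MB₁ = 48.9, so M₁ = 6.2683 × 48.9 ≈ 306.5199 billion.
After: m₂ = (1 + 0.028) / (0.116 + 0.05 + 0.028) ≈ 5.2990, MB₂ = 48.9 + 12.14 = 61.04, so M₂ = 5.2990 × 61.04 ≈ 323.451 billion.
ΔM = M₂ − M₁ = 323.451 − 306.5199 = 16.9311 billion.

K16.9 billion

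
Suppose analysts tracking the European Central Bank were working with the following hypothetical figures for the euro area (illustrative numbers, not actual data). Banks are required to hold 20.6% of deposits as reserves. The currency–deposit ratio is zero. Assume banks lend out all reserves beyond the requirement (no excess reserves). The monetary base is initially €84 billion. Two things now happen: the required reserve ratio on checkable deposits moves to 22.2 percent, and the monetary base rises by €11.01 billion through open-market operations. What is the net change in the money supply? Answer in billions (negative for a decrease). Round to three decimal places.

€20.206 billion

Before: m₁ = 1 / (0.206) ≈ 4.854369, MB₁ = 84, so M₁ = 4.854369 × 84 ≈ 407.767 billion.
After: m₂ = 1 / (0.222) ≈ 4.504505, MB₂ = 84 + 11.01 = 95.01, so M₂ = 4.504505 × 95.01 ≈ 427.973 billion.
ΔM = M₂ − M₁ = 427.973 − 407.767 = 20.206 billion.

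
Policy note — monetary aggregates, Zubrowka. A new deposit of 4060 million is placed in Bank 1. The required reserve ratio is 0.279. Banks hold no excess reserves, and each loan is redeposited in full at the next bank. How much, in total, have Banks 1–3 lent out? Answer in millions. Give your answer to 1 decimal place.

6559.5 million

Bank i lends (1 − rr)^i of the original deposit: Bank 1 lends 4060·0.7210 = 2927.2600, Bank 2 lends 4060·0.7210² ≈ 2110.5545, and so on.
Summing a geometric series: total = 4060·[0.7210·(1 − 0.7210^3) / (1 − 0.7210)] ≈ 6559.5242 million.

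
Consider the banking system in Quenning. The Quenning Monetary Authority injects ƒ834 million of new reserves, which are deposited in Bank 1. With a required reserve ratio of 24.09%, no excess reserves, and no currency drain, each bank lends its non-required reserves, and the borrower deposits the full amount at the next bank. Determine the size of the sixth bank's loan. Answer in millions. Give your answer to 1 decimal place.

Each bank lends a fraction (1 − rr) = 0.7591 of the deposit it receives, so Bank 6 receives 834·0.7591^5 and lends 834·0.7591^6 ≈ 159.5732 million.

ƒ159.6 million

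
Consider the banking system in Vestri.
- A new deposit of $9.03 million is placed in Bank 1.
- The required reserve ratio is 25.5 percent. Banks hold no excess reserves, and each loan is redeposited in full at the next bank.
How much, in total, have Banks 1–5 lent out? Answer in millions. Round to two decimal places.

Bank i lends (1 − rr)^i of the original deposit: Bank 1 lends 9.03·0.7450 ≈ 6.7273, Bank 2 lends 9.03·0.7450² ≈ 5.0119, and so on.
Summing a geometric series: total = 9.03·[0.7450·(1 − 0.7450^5) / (1 − 0.7450)] ≈ 20.3272 million.

$20.33 million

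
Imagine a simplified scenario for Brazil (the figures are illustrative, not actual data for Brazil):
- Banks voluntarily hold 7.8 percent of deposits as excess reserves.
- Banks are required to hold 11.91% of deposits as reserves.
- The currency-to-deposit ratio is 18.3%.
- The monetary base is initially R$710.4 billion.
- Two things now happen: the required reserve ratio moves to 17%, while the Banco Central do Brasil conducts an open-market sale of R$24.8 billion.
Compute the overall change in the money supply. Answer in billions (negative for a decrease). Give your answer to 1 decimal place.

Before: m₁ = (1 + 0.183) / (0.1191 + 0.078 + 0.183) ≈ 3.11234, MB₁ = 710.4, so M₁ = 3.11234 × 710.4 ≈ 2211.0063 billion.
After: m₂ = (1 + 0.183) / (0.17 + 0.078 + 0.183) ≈ 2.74478, MB₂ = 710.4 − 24.8 = 685.6, so M₂ = 2.74478 × 685.6 ≈ 1881.8212 billion.
ΔM = M₂ − M₁ = 1881.8212 − 2211.0063 = -329.1851 billion.

-329.2 billion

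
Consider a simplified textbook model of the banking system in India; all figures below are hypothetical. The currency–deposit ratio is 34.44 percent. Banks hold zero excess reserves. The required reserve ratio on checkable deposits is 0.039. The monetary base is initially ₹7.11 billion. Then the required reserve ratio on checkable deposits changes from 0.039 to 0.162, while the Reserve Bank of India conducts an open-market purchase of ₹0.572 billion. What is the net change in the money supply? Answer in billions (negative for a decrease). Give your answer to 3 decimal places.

Before: m₁ = (1 + 0.3444) / (0.039 + 0.3444) ≈ 3.50652, MB₁ = 7.11, so M₁ = 3.50652 × 7.11 ≈ 24.9314 billion.
After: m₂ = (1 + 0.3444) / (0.162 + 0.3444) ≈ 2.65482, MB₂ = 7.11 + 0.572 = 7.682, so M₂ = 2.65482 × 7.682 ≈ 20.3943 billion.
ΔM = M₂ − M₁ = 20.3943 − 24.9314 = -4.5371 billion.

-4.537 billion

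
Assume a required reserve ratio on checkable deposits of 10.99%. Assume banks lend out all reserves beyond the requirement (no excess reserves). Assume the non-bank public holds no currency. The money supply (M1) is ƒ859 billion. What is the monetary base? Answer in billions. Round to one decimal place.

ƒ94.4 billion

With no currency drain and no excess reserves, the money multiplier is m = 1/rr = 1/0.1099 ≈ 9.09918.
The monetary base is MB = M / m = 859 / 9.09918 ≈ 94.4041 billion.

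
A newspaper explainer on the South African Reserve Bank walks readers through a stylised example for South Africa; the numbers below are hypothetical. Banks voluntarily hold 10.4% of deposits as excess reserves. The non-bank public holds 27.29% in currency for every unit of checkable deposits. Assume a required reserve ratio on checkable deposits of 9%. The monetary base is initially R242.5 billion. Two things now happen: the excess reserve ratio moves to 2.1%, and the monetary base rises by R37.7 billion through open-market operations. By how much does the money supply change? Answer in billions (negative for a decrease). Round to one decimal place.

Before: m₁ = (1 + 0.2729) / (0.09 + 0.104 + 0.2729) ≈ 2.72628, MB₁ = 242.5, so M₁ = 2.72628 × 242.5 = 661.1229 billion.
After: m₂ = (1 + 0.2729) / (0.09 + 0.021 + 0.2729) ≈ 3.31571, MB₂ = 242.5 + 37.7 = 280.2, so M₂ = 3.31571 × 280.2 ≈ 929.0619 billion.
ΔM = M₂ − M₁ = 929.0619 − 661.1229 = 267.939 billion.

R267.9 billion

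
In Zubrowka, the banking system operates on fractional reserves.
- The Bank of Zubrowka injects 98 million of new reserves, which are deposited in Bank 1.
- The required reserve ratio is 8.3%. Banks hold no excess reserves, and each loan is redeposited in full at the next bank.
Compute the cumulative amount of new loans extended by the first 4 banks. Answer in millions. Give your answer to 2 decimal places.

317.14 million

Bank i lends (1 − rr)^i of the original deposit: Bank 1 lends 98·0.9170 = 89.8660, Bank 2 lends 98·0.9170² ≈ 82.4071, and so on.
Summing a geometric series: total = 98·[0.9170·(1 − 0.9170^4) / (1 − 0.9170)] ≈ 317.1357 million.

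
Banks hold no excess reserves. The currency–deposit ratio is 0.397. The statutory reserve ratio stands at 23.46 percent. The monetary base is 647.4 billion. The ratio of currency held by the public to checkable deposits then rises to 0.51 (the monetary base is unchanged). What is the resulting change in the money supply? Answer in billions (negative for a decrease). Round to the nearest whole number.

-119 billion

Initially m₁ = (1 + 0.397) / (0.2346 + 0.397) ≈ 2.2118, so M₁ = 2.2118 × 647.4 ≈ 1431.9193 billion.
After the change m₂ = (1 + 0.51) / (0.2346 + 0.51) ≈ 2.0279, so M₂ = 2.0279 × 647.4 ≈ 1312.8625 billion.
ΔM = M₂ − M₁ = 1312.8625 − 1431.9193 = -119.0568 billion.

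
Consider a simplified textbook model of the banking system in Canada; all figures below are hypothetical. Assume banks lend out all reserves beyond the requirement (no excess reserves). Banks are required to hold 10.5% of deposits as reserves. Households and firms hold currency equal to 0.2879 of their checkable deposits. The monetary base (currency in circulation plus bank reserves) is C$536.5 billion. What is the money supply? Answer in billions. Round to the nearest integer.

C$1759 billion

The money multiplier is m = (1 + c) / (rr + c) = (1 + 0.2879) / (0.105 + 0.2879) ≈ 3.2779.
So M = m × MB = 3.2779 × 536.5 ≈ 1758.5933 billion.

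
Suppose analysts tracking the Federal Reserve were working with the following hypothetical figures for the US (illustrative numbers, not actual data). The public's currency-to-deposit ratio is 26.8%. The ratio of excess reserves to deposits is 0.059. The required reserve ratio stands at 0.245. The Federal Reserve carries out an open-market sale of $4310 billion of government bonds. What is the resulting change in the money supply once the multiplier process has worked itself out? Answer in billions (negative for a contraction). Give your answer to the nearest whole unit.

-9554 billion

The money multiplier is m = (1 + c) / (rr + e + c) = (1 + 0.268) / (0.245 + 0.059 + 0.268) ≈ 2.21678.
The sale removes 4310 billion of base, so ΔM = m × ΔMB = 2.21678 × (−4310) = -9554.3218 billion.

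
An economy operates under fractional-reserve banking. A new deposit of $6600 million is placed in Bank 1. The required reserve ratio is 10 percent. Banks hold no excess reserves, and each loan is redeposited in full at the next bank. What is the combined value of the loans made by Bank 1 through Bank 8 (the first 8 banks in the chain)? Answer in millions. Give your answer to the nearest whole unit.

Bank i lends (1 − rr)^i of the original deposit: Bank 1 lends 6600·0.9000 = 5940.0000, Bank 2 lends 6600·0.9000² = 5346.0000, and so on.
Summing a geometric series: total = 6600·[0.9000·(1 − 0.9000^8) / (1 − 0.9000)] ≈ 33830.2477 million.

$33830 million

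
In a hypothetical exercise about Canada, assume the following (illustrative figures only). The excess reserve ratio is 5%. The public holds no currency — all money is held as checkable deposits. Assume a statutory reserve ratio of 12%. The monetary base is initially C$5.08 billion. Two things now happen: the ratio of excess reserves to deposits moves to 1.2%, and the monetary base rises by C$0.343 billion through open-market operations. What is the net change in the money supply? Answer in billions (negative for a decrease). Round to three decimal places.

C$11.201 billion

Before: m₁ = 1 / (0.12 + 0.05) ≈ 5.88235, MB₁ = 5.08, so M₁ = 5.88235 × 5.08 ≈ 29.8823 billion.
After: m₂ = 1 / (0.12 + 0.012) ≈ 7.57576, MB₂ = 5.08 + 0.343 = 5.423, so M₂ = 7.57576 × 5.423 ≈ 41.0833 billion.
ΔM = M₂ − M₁ = 41.0833 − 29.8823 = 11.201 billion.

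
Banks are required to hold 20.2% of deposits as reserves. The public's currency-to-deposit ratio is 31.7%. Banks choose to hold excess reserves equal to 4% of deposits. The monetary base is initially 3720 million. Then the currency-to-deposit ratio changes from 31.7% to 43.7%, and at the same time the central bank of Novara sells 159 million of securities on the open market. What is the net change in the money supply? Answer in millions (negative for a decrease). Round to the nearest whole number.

-1228 million

Before: m₁ = (1 + 0.317) / (0.202 + 0.04 + 0.317) ≈ 2.35599, MB₁ = 3720, so M₁ = 2.35599 × 3720 = 8764.2828 million.
After: m₂ = (1 + 0.437) / (0.202 + 0.04 + 0.437) ≈ 2.11635, MB₂ = 3720 − 159 = 3561, so M₂ = 2.11635 × 3561 ≈ 7536.3224 million.
ΔM = M₂ − M₁ = 7536.3224 − 8764.2828 = -1227.9604 million.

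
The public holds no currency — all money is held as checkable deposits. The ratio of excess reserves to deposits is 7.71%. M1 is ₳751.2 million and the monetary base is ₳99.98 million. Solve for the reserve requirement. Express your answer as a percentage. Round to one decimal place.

Using m = M/MB = 751.2/99.98 ≈ 7.513503. Since m = (1 + c)/(c + rr + e), the denominator satisfies c + rr + e = (1 + c)/m = (1 + 0) / 7.513503 ≈ 0.133094.
With c = 0 and e = 0.0771, the reserve requirement is 0.133094 − 0 − 0.0771 = 0.055994.

5.6%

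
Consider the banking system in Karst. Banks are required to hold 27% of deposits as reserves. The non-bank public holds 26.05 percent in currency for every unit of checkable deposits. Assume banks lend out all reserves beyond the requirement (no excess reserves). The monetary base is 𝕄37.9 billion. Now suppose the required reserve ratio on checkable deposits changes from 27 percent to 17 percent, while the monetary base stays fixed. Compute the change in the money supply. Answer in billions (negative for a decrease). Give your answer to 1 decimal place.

Initially m₁ = (1 + 0.2605) / (0.27 + 0.2605) ≈ 2.3761, so M₁ = 2.3761 × 37.9 ≈ 90.0542 billion.
After the change m₂ = (1 + 0.2605) / (0.17 + 0.2605) ≈ 2.9280, so M₂ = 2.9280 × 37.9 = 110.9712 billion.
ΔM = M₂ − M₁ = 110.9712 − 90.0542 = 20.917 billion.

𝕄20.9 billion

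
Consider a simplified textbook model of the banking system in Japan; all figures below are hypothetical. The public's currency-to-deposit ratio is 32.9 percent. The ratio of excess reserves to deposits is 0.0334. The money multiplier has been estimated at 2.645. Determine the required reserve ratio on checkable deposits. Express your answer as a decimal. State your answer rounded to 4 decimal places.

Using m = 2.645. Since m = (1 + c)/(c + rr + e), the denominator satisfies c + rr + e = (1 + c)/m = (1 + 0.329) / 2.645 ≈ 0.502457.
With c = 0.329 and e = 0.0334, the required reserve ratio on checkable deposits is 0.502457 − 0.329 − 0.0334 = 0.140057.

0.1401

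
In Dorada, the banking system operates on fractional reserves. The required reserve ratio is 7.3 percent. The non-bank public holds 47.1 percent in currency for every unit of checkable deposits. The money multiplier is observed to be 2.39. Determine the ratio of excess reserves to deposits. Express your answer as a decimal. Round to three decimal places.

0.071

Using m = 2.39. Since m = (1 + c)/(c + rr + e), the denominator satisfies c + rr + e = (1 + c)/m = (1 + 0.471) / 2.39 ≈ 0.615481.
With c = 0.471 and rr = 0.073, the ratio of excess reserves to deposits is 0.615481 − 0.471 − 0.073 = 0.071481.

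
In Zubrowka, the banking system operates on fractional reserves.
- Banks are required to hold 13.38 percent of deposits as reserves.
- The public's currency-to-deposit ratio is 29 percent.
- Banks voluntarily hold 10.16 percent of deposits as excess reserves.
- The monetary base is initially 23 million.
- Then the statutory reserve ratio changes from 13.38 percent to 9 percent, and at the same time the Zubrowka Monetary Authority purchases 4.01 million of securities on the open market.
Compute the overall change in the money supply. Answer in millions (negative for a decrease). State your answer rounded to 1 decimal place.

15.9 million

Before: m₁ = (1 + 0.29) / (0.1338 + 0.1016 + 0.29) ≈ 2.4553, MB₁ = 23, so M₁ = 2.4553 × 23 = 56.4719 million.
After: m₂ = (1 + 0.29) / (0.09 + 0.1016 + 0.29) ≈ 2.6786, MB₂ = 23 + 4.01 = 27.01, so M₂ = 2.6786 × 27.01 ≈ 72.349 million.
ΔM = M₂ − M₁ = 72.349 − 56.4719 = 15.8771 million.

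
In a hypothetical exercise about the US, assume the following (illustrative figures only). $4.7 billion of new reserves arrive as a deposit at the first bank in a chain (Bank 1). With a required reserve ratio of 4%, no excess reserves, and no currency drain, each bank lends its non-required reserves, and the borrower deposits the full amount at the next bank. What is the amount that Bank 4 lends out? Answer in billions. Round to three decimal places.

Each bank lends a fraction (1 − rr) = 0.9600 of the deposit it receives, so Bank 4 receives 4.7·0.9600^3 and lends 4.7·0.9600^4 ≈ 3.9919 billion.

$3.992 billion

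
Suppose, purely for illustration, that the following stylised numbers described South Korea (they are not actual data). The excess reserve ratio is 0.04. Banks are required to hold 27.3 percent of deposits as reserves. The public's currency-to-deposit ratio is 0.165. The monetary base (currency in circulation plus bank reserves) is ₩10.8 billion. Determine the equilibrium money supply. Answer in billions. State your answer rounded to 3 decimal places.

₩26.322 billion

The money multiplier is m = (1 + c) / (rr + e + c) = (1 + 0.165) / (0.273 + 0.04 + 0.165) ≈ 2.437238.
So M = m × MB = 2.437238 × 10.8 ≈ 26.3222 billion.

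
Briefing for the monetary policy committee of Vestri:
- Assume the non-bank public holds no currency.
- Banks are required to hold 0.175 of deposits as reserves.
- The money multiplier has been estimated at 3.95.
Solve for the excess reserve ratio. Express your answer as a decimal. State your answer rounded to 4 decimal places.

Using m = 3.95. Since m = (1 + c)/(c + rr + e), the denominator satisfies c + rr + e = (1 + c)/m = (1 + 0) / 3.95 ≈ 0.253165.
With c = 0 and rr = 0.175, the excess reserve ratio is 0.253165 − 0 − 0.175 = 0.078165.

0.0782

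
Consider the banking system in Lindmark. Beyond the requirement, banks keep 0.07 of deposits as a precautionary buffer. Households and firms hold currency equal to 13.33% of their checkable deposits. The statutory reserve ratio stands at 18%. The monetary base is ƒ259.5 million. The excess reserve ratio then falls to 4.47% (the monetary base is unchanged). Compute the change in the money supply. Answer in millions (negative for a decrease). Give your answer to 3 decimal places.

ƒ54.223 million

Initially m₁ = (1 + 0.1333) / (0.18 + 0.07 + 0.1333) ≈ 2.9566919, so M₁ = 2.9566919 × 259.5 ≈ 767.2615 million.
After the change m₂ = (1 + 0.1333) / (0.18 + 0.0447 + 0.1333) ≈ 3.1656425, so M₂ = 3.1656425 × 259.5 ≈ 821.4842 million.
ΔM = M₂ − M₁ = 821.4842 − 767.2615 = 54.2227 million.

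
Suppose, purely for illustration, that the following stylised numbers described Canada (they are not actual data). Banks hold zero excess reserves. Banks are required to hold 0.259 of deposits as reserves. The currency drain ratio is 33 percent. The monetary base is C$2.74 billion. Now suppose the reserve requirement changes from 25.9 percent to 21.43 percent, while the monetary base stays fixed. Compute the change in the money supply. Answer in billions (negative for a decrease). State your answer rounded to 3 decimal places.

Initially m₁ = (1 + 0.33) / (0.259 + 0.33) ≈ 2.25806, so M₁ = 2.25806 × 2.74 ≈ 6.1871 billion.
After the change m₂ = (1 + 0.33) / (0.2143 + 0.33) ≈ 2.44351, so M₂ = 2.44351 × 2.74 ≈ 6.6952 billion.
ΔM = M₂ − M₁ = 6.6952 − 6.1871 = 0.5081 billion.

C$0.508 billion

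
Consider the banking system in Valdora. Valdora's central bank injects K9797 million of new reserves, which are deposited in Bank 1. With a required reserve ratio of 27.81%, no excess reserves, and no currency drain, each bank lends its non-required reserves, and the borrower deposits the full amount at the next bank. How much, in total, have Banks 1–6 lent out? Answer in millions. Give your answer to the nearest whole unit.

K21832 million

Bank i lends (1 − rr)^i of the original deposit: Bank 1 lends 9797·0.7219 = 7072.4543, Bank 2 lends 9797·0.7219² ≈ 5105.6048, and so on.
Summing a geometric series: total = 9797·[0.7219·(1 − 0.7219^6) / (1 − 0.7219)] ≈ 21831.9244 million.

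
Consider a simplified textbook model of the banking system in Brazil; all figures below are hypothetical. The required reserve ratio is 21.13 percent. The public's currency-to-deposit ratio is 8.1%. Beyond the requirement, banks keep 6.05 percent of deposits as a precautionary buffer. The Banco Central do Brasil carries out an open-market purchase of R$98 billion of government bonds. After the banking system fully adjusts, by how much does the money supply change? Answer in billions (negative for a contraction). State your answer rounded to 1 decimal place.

R$300.3 billion

The money multiplier is m = (1 + c) / (rr + e + c) = (1 + 0.081) / (0.2113 + 0.0605 + 0.081) ≈ 3.0641.
The purchase adds 98 billion of base, so ΔM = m × ΔMB = 3.0641 × (+98) = 300.2818 billion.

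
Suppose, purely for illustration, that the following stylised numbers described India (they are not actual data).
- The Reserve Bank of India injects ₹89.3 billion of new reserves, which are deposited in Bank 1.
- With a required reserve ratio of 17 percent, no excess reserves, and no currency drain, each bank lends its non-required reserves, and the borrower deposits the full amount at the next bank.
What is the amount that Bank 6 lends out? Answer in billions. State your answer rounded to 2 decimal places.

₹29.20 billion

Each bank lends a fraction (1 − rr) = 0.8300 of the deposit it receives, so Bank 6 receives 89.3·0.8300^5 and lends 89.3·0.8300^6 ≈ 29.1958 billion.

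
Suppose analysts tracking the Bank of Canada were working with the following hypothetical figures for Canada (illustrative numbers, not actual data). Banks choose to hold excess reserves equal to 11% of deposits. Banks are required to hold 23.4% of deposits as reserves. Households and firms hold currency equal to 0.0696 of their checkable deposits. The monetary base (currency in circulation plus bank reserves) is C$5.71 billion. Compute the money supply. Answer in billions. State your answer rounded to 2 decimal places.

The money multiplier is m = (1 + c) / (rr + e + c) = (1 + 0.0696) / (0.234 + 0.11 + 0.0696) ≈ 2.5861.
So M = m × MB = 2.5861 × 5.71 ≈ 14.7666 billion.

C$14.77 billion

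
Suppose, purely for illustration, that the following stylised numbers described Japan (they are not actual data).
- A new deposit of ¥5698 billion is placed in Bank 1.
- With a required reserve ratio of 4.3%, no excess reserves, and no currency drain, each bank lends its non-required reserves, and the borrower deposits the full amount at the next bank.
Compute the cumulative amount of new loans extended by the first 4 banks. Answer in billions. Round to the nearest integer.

Bank i lends (1 − rr)^i of the original deposit: Bank 1 lends 5698·0.9570 = 5452.9860, Bank 2 lends 5698·0.9570² ≈ 5218.5076, and so on.
Summing a geometric series: total = 5698·[0.9570·(1 − 0.9570^4) / (1 − 0.9570)] ≈ 20444.9703 billion.

¥20445 billion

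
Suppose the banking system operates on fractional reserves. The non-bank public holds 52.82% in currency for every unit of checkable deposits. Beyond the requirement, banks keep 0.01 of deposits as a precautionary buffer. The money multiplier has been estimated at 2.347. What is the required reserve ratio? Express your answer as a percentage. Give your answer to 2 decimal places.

Using m = 2.347. Since m = (1 + c)/(c + rr + e), the denominator satisfies c + rr + e = (1 + c)/m = (1 + 0.5282) / 2.347 ≈ 0.651129.
With c = 0.5282 and e = 0.01, the required reserve ratio is 0.651129 − 0.5282 − 0.01 = 0.112929.

11.29%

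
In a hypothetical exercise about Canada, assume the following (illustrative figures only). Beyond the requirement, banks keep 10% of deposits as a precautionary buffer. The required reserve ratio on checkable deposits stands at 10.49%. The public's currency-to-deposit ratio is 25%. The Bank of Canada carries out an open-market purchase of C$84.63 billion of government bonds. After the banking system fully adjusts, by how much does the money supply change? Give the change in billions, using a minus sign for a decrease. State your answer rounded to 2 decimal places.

C$232.55 billion

The money multiplier is m = (1 + c) / (rr + e + c) = (1 + 0.25) / (0.1049 + 0.1 + 0.25) ≈ 2.74786.
The purchase adds 84.63 billion of base, so ΔM = m × ΔMB = 2.74786 × (+84.63) ≈ 232.5514 billion.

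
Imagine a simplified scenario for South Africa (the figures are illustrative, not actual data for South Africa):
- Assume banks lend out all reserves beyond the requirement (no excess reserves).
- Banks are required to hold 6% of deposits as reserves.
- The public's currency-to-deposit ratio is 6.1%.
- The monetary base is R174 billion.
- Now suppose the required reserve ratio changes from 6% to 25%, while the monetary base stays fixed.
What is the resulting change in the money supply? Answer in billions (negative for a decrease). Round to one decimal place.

-932.1 billion

Initially m₁ = (1 + 0.061) / (0.06 + 0.061) ≈ 8.76860, so M₁ = 8.76860 × 174 = 1525.7364 billion.
After the change m₂ = (1 + 0.061) / (0.25 + 0.061) ≈ 3.41158, so M₂ = 3.41158 × 174 ≈ 593.6149 billion.
ΔM = M₂ − M₁ = 593.6149 − 1525.7364 = -932.1215 billion.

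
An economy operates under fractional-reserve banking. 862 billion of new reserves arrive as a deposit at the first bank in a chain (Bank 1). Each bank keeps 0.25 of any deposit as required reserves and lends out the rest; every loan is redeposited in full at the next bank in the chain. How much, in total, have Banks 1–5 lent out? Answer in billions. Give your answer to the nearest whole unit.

Bank i lends (1 − rr)^i of the original deposit: Bank 1 lends 862·0.7500 = 646.5000, Bank 2 lends 862·0.7500² = 484.8750, and so on.
Summing a geometric series: total = 862·[0.7500·(1 − 0.7500^5) / (1 − 0.7500)] ≈ 1972.3301 billion.

1972 billion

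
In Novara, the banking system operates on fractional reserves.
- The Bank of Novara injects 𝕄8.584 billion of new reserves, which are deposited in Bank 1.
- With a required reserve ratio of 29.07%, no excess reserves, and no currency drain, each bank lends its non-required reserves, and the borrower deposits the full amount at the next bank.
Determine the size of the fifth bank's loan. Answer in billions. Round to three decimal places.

𝕄1.541 billion

Each bank lends a fraction (1 − rr) = 0.7093 of the deposit it receives, so Bank 5 receives 8.584·0.7093^4 and lends 8.584·0.7093^5 ≈ 1.5411 billion.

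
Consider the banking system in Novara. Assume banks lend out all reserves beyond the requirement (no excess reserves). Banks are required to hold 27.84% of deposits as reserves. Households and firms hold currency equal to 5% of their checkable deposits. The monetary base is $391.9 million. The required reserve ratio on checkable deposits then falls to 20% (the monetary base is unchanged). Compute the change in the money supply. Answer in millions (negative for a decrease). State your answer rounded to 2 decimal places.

$392.95 million

Initially m₁ = (1 + 0.05) / (0.2784 + 0.05) ≈ 3.197320, so M₁ = 3.197320 × 391.9 ≈ 1253.0297 million.
After the change m₂ = (1 + 0.05) / (0.2 + 0.05) = 4.2, so M₂ = 4.2 × 391.9 = 1645.98 million.
ΔM = M₂ − M₁ = 1645.98 − 1253.0297 = 392.9503 million.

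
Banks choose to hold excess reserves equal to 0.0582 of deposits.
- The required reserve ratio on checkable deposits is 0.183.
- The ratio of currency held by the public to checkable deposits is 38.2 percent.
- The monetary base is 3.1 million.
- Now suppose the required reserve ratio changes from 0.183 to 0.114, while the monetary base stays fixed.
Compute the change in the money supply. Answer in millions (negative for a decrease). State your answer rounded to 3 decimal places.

Initially m₁ = (1 + 0.382) / (0.183 + 0.0582 + 0.382) ≈ 2.21759, so M₁ = 2.21759 × 3.1 ≈ 6.8745 million.
After the change m₂ = (1 + 0.382) / (0.114 + 0.0582 + 0.382) ≈ 2.49368, so M₂ = 2.49368 × 3.1 ≈ 7.7304 million.
ΔM = M₂ − M₁ = 7.7304 − 6.8745 = 0.8559 million.

0.856 million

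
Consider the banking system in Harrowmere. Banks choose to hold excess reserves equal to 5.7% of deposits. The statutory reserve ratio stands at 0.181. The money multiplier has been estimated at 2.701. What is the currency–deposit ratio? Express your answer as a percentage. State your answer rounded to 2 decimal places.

Using m = 2.701. From m = (1 + c)/(c + rr + e), rearranging gives 1 + c = m·(c + rr + e), so c·(1 − m) = m·(rr + e) − 1.
Hence c = [m·(rr + e) − 1]/(1 − m) = [2.701 × (0.181 + 0.057) − 1] / (1 − 2.701) ≈ 0.209972.

21.00%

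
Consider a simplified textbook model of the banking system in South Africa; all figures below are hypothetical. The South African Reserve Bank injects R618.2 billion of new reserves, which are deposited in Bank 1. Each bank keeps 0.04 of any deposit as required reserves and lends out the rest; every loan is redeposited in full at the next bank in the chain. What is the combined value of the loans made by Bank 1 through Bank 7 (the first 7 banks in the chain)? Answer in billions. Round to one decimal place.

Bank i lends (1 − rr)^i of the original deposit: Bank 1 lends 618.2·0.9600 = 593.4720, Bank 2 lends 618.2·0.9600² ≈ 569.7331, and so on.
Summing a geometric series: total = 618.2·[0.9600·(1 − 0.9600^7) / (1 − 0.9600)] ≈ 3687.7241 billion.

R3687.7 billion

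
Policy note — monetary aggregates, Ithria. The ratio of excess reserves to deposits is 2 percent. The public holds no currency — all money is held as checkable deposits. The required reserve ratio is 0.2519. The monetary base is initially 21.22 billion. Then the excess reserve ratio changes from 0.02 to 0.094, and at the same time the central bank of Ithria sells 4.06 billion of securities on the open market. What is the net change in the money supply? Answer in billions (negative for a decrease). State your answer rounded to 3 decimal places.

Before: m₁ = 1 / (0.2519 + 0.02) ≈ 3.677823, MB₁ = 21.22, so M₁ = 3.677823 × 21.22 ≈ 78.0434 billion.
After: m₂ = 1 / (0.2519 + 0.094) ≈ 2.891009, MB₂ = 21.22 − 4.06 = 17.16, so M₂ = 2.891009 × 17.16 ≈ 49.6097 billion.
ΔM = M₂ − M₁ = 49.6097 − 78.0434 = -28.4337 billion.

-28.434 billion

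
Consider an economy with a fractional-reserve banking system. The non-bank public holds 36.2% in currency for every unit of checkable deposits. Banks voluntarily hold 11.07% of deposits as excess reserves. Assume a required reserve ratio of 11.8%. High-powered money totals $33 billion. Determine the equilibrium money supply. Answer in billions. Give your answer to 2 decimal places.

The money multiplier is m = (1 + c) / (rr + e + c) = (1 + 0.362) / (0.118 + 0.1107 + 0.362) ≈ 2.30574.
So M = m × MB = 2.30574 × 33 ≈ 76.0894 billion.

$76.09 billion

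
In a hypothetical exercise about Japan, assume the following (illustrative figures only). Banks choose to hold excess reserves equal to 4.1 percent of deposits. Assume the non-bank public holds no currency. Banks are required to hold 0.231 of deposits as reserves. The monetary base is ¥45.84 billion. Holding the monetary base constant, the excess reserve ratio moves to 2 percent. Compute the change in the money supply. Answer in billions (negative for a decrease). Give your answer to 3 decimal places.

¥14.100 billion

Initially m₁ = 1 / (0.231 + 0.041) ≈ 3.676471, so M₁ = 3.676471 × 45.84 ≈ 168.5294 billion.
After the change m₂ = 1 / (0.231 + 0.02) ≈ 3.984064, so M₂ = 3.984064 × 45.84 ≈ 182.6295 billion.
ΔM = M₂ − M₁ = 182.6295 − 168.5294 = 14.1001 billion.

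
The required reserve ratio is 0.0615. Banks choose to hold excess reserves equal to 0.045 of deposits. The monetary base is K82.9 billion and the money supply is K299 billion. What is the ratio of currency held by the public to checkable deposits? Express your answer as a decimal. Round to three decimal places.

0.236

Using m = M/MB = 299/82.9 ≈ 3.606755. From m = (1 + c)/(c + rr + e), rearranging gives 1 + c = m·(c + rr + e), so c·(1 − m) = m·(rr + e) − 1.
Hence c = [m·(rr + e) − 1]/(1 − m) = [3.606755 × (0.0615 + 0.045) − 1] / (1 − 3.606755) ≈ 0.236263.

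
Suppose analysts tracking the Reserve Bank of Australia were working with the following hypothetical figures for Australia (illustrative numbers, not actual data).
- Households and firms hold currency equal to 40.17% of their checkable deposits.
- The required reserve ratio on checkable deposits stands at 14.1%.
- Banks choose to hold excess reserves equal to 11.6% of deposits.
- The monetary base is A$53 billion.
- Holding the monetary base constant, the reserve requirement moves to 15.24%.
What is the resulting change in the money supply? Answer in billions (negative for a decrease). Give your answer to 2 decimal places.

-1.92 billion

Initially m₁ = (1 + 0.4017) / (0.141 + 0.116 + 0.4017) ≈ 2.12798, so M₁ = 2.12798 × 53 ≈ 112.7829 billion.
After the change m₂ = (1 + 0.4017) / (0.1524 + 0.116 + 0.4017) ≈ 2.09178, so M₂ = 2.09178 × 53 ≈ 110.8643 billion.
ΔM = M₂ − M₁ = 110.8643 − 112.7829 = -1.9186 billion.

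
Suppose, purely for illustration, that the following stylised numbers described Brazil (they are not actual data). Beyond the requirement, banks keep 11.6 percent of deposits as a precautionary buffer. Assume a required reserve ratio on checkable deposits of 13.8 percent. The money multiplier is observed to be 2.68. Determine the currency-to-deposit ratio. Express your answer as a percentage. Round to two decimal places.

19.00%

Using m = 2.68. From m = (1 + c)/(c + rr + e), rearranging gives 1 + c = m·(c + rr + e), so c·(1 − m) = m·(rr + e) − 1.
Hence c = [m·(rr + e) − 1]/(1 − m) = [2.68 × (0.138 + 0.116) − 1] / (1 − 2.68) ≈ 0.190048.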